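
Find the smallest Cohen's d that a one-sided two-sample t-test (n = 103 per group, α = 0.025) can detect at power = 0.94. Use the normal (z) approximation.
d ≈ 0.49

Minimum detectable effect (two-sample t-test, normal approximation):
d = (z_α + z_β) / √(n/2)
d = (1.960 + 1.555) / √(103/2)
d = 3.515 / 7.176
d ≈ 0.49

By Cohen's convention (0.2 small / 0.5 medium / 0.8 large): small effect.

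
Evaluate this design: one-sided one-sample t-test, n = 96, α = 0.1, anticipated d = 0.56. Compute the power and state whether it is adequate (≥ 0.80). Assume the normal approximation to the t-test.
Power ≈ 1.00; the study is adequately powered (power ≥ 0.80)

Power calculation (one-sample t-test, normal approximation):
z_β = d · √n - z_α
z_β = 0.56 · √96 - 1.282
z_β = 0.56 · 9.798 - 1.282
z_β = 4.205

Power = Φ(z_β) = Φ(4.205) ≈ 1.000

Effect size d = 0.56 is medium by Cohen's convention (0.2/0.5/0.8).

Threshold: power ≥ 0.80 is conventionally adequate.
Power ≈ 1.00 → the study is adequately powered (power ≥ 0.80).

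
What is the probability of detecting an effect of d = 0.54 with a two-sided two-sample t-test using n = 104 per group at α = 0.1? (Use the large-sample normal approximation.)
Power ≈ 0.99

Power calculation (two-sample t-test, normal approximation):
z_β = d · √(n/2) - z_{α/2}
z_β = 0.54 · √(104/2) - 1.645
z_β = 0.54 · 7.211 - 1.645
z_β = 2.249

Power = Φ(z_β) = Φ(2.249) ≈ 0.988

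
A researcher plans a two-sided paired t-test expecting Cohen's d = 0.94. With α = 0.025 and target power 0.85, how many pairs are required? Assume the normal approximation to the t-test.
n = 13 pairs

Sample size formula (paired t-test, normal approximation):
n = ((z_{α/2} + z_β) / d)²

z_{α/2} = 2.241 (for α = 0.025, two-sided)
z_β = 1.036 (for power = 0.85)
d = 0.94

n = ((2.241 + 1.036) / 0.94)²
n = (3.486)²
n ≈ 12.15
Round up to the next whole number: n = 13 pairs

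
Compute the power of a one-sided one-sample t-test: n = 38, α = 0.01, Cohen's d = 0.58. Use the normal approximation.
Power ≈ 0.89

Power calculation (one-sample t-test, normal approximation):
z_β = d · √n - z_α
z_β = 0.58 · √38 - 2.326
z_β = 0.58 · 6.164 - 2.326
z_β = 1.249

Power = Φ(z_β) = Φ(1.249) ≈ 0.894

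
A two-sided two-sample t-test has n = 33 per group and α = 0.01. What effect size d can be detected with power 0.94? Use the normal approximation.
d ≈ 1.02

Minimum detectable effect (two-sample t-test, normal approximation):
d = (z_{α/2} + z_β) / √(n/2)
d = (2.576 + 1.555) / √(33/2)
d = 4.131 / 4.062
d ≈ 1.02

By Cohen's convention (0.2 small / 0.5 medium / 0.8 large): large effect.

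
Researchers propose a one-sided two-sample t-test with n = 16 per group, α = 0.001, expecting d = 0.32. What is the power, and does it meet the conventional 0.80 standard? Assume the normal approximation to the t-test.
Power ≈ 0.01; the study is underpowered (power < 0.80)

Power calculation (two-sample t-test, normal approximation):
z_β = d · √(n/2) - z_α
z_β = 0.32 · √(16/2) - 3.090
z_β = 0.32 · 2.828 - 3.090
z_β = -2.185

Power = Φ(z_β) = Φ(-2.185) ≈ 0.014

Effect size d = 0.32 is small by Cohen's convention (0.2/0.5/0.8).

Threshold: power ≥ 0.80 is conventionally adequate.
Power ≈ 0.01 → the study is underpowered (power < 0.80).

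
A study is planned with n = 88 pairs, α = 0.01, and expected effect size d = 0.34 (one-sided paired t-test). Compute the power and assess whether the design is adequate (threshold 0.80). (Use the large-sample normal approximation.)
Power ≈ 0.81; the study is adequately powered (power ≥ 0.80)

Power calculation (paired t-test, normal approximation):
z_β = d · √n - z_α
z_β = 0.34 · √88 - 2.326
z_β = 0.34 · 9.381 - 2.326
z_β = 0.863

Power = Φ(z_β) = Φ(0.863) ≈ 0.806

Effect size d = 0.34 is small by Cohen's convention (0.2/0.5/0.8).

Threshold: power ≥ 0.80 is conventionally adequate.
Power ≈ 0.81 → the study is adequately powered (power ≥ 0.80).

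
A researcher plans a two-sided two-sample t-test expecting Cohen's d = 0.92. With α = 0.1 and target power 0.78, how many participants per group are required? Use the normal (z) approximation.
n = 14 per group

Sample size formula (two-sample t-test, normal approximation):
n = 2 · ((z_{α/2} + z_β) / d)²

z_{α/2} = 1.645 (for α = 0.1, two-sided)
z_β = 0.772 (for power = 0.78)
d = 0.92

n = 2 · ((1.645 + 0.772) / 0.92)²
n = 2 · (2.627)²
n ≈ 13.80
Round up to the next whole number: n = 14 per group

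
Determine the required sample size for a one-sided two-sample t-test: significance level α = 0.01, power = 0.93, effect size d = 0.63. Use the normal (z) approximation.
n = 73 per group

Sample size formula (two-sample t-test, normal approximation):
n = 2 · ((z_α + z_β) / d)²

z_α = 2.326 (for α = 0.01, one-sided)
z_β = 1.476 (for power = 0.93)
d = 0.63

n = 2 · ((2.326 + 1.476) / 0.63)²
n = 2 · (6.035)²
n ≈ 72.84
Round up to the next whole number: n = 73 per group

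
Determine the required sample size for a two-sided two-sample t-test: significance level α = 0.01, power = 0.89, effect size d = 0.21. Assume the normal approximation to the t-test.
n = 656 per group

Sample size formula (two-sample t-test, normal approximation):
n = 2 · ((z_{α/2} + z_β) / d)²

z_{α/2} = 2.576 (for α = 0.01, two-sided)
z_β = 1.227 (for power = 0.89)
d = 0.21

n = 2 · ((2.576 + 1.227) / 0.21)²
n = 2 · (18.110)²
n ≈ 655.94
Round up to the next whole number: n = 656 per group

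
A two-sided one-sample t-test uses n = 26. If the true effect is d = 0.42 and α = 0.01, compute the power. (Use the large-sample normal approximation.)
Power ≈ 0.33

Power calculation (one-sample t-test, normal approximation):
z_β = d · √n - z_{α/2}
z_β = 0.42 · √26 - 2.576
z_β = 0.42 · 5.099 - 2.576
z_β = -0.434

Power = Φ(z_β) = Φ(-0.434) ≈ 0.332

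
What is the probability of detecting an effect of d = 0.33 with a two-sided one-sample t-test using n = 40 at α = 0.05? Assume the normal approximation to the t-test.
Power ≈ 0.55

Power calculation (one-sample t-test, normal approximation):
z_β = d · √n - z_{α/2}
z_β = 0.33 · √40 - 1.960
z_β = 0.33 · 6.325 - 1.960
z_β = 0.127

Power = Φ(z_β) = Φ(0.127) ≈ 0.551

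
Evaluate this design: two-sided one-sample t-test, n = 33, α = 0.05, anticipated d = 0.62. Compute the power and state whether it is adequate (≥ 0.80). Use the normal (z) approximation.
Power ≈ 0.95; the study is adequately powered (power ≥ 0.80)

Power calculation (one-sample t-test, normal approximation):
z_β = d · √n - z_{α/2}
z_β = 0.62 · √33 - 1.960
z_β = 0.62 · 5.745 - 1.960
z_β = 1.602

Power = Φ(z_β) = Φ(1.602) ≈ 0.945

Effect size d = 0.62 is medium by Cohen's convention (0.2/0.5/0.8).

Threshold: power ≥ 0.80 is conventionally adequate.
Power ≈ 0.95 → the study is adequately powered (power ≥ 0.80).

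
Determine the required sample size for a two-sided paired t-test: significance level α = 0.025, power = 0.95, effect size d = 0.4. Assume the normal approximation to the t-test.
n = 95 pairs

Sample size formula (paired t-test, normal approximation):
n = ((z_{α/2} + z_β) / d)²

z_{α/2} = 2.241 (for α = 0.025, two-sided)
z_β = 1.645 (for power = 0.95)
d = 0.4

n = ((2.241 + 1.645) / 0.4)²
n = (9.715)²
n ≈ 94.38
Round up to the next whole number: n = 95 pairs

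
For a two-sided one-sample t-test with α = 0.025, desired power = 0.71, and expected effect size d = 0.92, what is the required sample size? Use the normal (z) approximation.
n = 10

Sample size formula (one-sample t-test, normal approximation):
n = ((z_{α/2} + z_β) / d)²

z_{α/2} = 2.241 (for α = 0.025, two-sided)
z_β = 0.553 (for power = 0.71)
d = 0.92

n = ((2.241 + 0.553) / 0.92)²
n = (3.037)²
n ≈ 9.22
Round up to the next whole number: n = 10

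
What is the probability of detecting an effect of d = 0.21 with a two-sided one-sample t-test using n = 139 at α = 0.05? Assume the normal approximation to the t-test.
Power ≈ 0.70

Power calculation (one-sample t-test, normal approximation):
z_β = d · √n - z_{α/2}
z_β = 0.21 · √139 - 1.960
z_β = 0.21 · 11.790 - 1.960
z_β = 0.516

Power = Φ(z_β) = Φ(0.516) ≈ 0.697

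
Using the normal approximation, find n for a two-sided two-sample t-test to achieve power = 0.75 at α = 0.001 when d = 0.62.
n = 82 per group

Sample size formula (two-sample t-test, normal approximation):
n = 2 · ((z_{α/2} + z_β) / d)²

z_{α/2} = 3.291 (for α = 0.001, two-sided)
z_β = 0.674 (for power = 0.75)
d = 0.62

n = 2 · ((3.291 + 0.674) / 0.62)²
n = 2 · (6.395)²
n ≈ 81.79
Round up to the next whole number: n = 82 per group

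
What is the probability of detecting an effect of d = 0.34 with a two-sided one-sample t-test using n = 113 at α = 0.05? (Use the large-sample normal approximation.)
Power ≈ 0.95

Power calculation (one-sample t-test, normal approximation):
z_β = d · √n - z_{α/2}
z_β = 0.34 · √113 - 1.960
z_β = 0.34 · 10.630 - 1.960
z_β = 1.654

Power = Φ(z_β) = Φ(1.654) ≈ 0.951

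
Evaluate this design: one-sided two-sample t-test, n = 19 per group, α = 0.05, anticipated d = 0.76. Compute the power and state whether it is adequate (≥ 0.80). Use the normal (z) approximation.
Power ≈ 0.76; the study is underpowered (power < 0.80)

Power calculation (two-sample t-test, normal approximation):
z_β = d · √(n/2) - z_α
z_β = 0.76 · √(19/2) - 1.645
z_β = 0.76 · 3.082 - 1.645
z_β = 0.698

Power = Φ(z_β) = Φ(0.698) ≈ 0.757

Effect size d = 0.76 is medium by Cohen's convention (0.2/0.5/0.8).

Threshold: power ≥ 0.80 is conventionally adequate.
Power ≈ 0.76 → the study is underpowered (power < 0.80).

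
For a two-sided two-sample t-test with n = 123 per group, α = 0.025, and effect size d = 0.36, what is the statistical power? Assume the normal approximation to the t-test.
Power ≈ 0.72

Power calculation (two-sample t-test, normal approximation):
z_β = d · √(n/2) - z_{α/2}
z_β = 0.36 · √(123/2) - 2.241
z_β = 0.36 · 7.842 - 2.241
z_β = 0.582

Power = Φ(z_β) = Φ(0.582) ≈ 0.720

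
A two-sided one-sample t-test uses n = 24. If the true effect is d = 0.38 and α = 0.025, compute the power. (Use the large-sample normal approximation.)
Power ≈ 0.35

Power calculation (one-sample t-test, normal approximation):
z_β = d · √n - z_{α/2}
z_β = 0.38 · √24 - 2.241
z_β = 0.38 · 4.899 - 2.241
z_β = -0.380

Power = Φ(z_β) = Φ(-0.380) ≈ 0.352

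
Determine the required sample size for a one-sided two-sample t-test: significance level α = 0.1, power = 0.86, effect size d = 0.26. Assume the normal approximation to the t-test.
n = 166 per group

Sample size formula (two-sample t-test, normal approximation):
n = 2 · ((z_α + z_β) / d)²

z_α = 1.282 (for α = 0.1, one-sided)
z_β = 1.080 (for power = 0.86)
d = 0.26

n = 2 · ((1.282 + 1.080) / 0.26)²
n = 2 · (9.085)²
n ≈ 165.07
Round up to the next whole number: n = 166 per group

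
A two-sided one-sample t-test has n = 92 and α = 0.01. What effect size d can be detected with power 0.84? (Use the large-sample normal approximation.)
d ≈ 0.37

Minimum detectable effect (one-sample t-test, normal approximation):
d = (z_{α/2} + z_β) / √n
d = (2.576 + 0.994) / √92
d = 3.570 / 9.592
d ≈ 0.37

By Cohen's convention (0.2 small / 0.5 medium / 0.8 large): small effect.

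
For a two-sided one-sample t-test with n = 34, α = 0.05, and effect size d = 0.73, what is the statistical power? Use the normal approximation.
Power ≈ 0.99

Power calculation (one-sample t-test, normal approximation):
z_β = d · √n - z_{α/2}
z_β = 0.73 · √34 - 1.960
z_β = 0.73 · 5.831 - 1.960
z_β = 2.297

Power = Φ(z_β) = Φ(2.297) ≈ 0.989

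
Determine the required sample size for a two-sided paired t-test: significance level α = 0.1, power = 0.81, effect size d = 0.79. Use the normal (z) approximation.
n = 11 pairs

Sample size formula (paired t-test, normal approximation):
n = ((z_{α/2} + z_β) / d)²

z_{α/2} = 1.645 (for α = 0.1, two-sided)
z_β = 0.878 (for power = 0.81)
d = 0.79

n = ((1.645 + 0.878) / 0.79)²
n = (3.194)²
n ≈ 10.20
Round up to the next whole number: n = 11 pairs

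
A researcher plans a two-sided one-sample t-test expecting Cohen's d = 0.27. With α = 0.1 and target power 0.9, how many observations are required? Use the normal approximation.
n = 118

Sample size formula (one-sample t-test, normal approximation):
n = ((z_{α/2} + z_β) / d)²

z_{α/2} = 1.645 (for α = 0.1, two-sided)
z_β = 1.282 (for power = 0.9)
d = 0.27

n = ((1.645 + 1.282) / 0.27)²
n = (10.841)²
n ≈ 117.53
Round up to the next whole number: n = 118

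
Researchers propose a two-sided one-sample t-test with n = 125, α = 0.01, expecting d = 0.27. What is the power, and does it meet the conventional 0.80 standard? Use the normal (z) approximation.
Power ≈ 0.67; the study is underpowered (power < 0.80)

Power calculation (one-sample t-test, normal approximation):
z_β = d · √n - z_{α/2}
z_β = 0.27 · √125 - 2.576
z_β = 0.27 · 11.180 - 2.576
z_β = 0.443

Power = Φ(z_β) = Φ(0.443) ≈ 0.671

Effect size d = 0.27 is small by Cohen's convention (0.2/0.5/0.8).

Threshold: power ≥ 0.80 is conventionally adequate.
Power ≈ 0.67 → the study is underpowered (power < 0.80).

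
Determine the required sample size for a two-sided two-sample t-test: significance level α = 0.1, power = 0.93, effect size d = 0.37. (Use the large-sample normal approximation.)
n = 143 per group

Sample size formula (two-sample t-test, normal approximation):
n = 2 · ((z_{α/2} + z_β) / d)²

z_{α/2} = 1.645 (for α = 0.1, two-sided)
z_β = 1.476 (for power = 0.93)
d = 0.37

n = 2 · ((1.645 + 1.476) / 0.37)²
n = 2 · (8.435)²
n ≈ 142.30
Round up to the next whole number: n = 143 per group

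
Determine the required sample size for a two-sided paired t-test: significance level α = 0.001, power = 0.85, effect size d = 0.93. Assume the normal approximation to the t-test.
n = 22 pairs

Sample size formula (paired t-test, normal approximation):
n = ((z_{α/2} + z_β) / d)²

z_{α/2} = 3.291 (for α = 0.001, two-sided)
z_β = 1.036 (for power = 0.85)
d = 0.93

n = ((3.291 + 1.036) / 0.93)²
n = (4.653)²
n ≈ 21.65
Round up to the next whole number: n = 22 pairs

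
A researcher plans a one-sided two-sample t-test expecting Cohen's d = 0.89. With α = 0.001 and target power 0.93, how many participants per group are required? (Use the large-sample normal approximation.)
n = 53 per group

Sample size formula (two-sample t-test, normal approximation):
n = 2 · ((z_α + z_β) / d)²

z_α = 3.090 (for α = 0.001, one-sided)
z_β = 1.476 (for power = 0.93)
d = 0.89

n = 2 · ((3.090 + 1.476) / 0.89)²
n = 2 · (5.130)²
n ≈ 52.63
Round up to the next whole number: n = 53 per group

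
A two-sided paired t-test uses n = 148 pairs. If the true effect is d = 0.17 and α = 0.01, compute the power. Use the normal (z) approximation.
Power ≈ 0.31

Power calculation (paired t-test, normal approximation):
z_β = d · √n - z_{α/2}
z_β = 0.17 · √148 - 2.576
z_β = 0.17 · 12.166 - 2.576
z_β = -0.508

Power = Φ(z_β) = Φ(-0.508) ≈ 0.306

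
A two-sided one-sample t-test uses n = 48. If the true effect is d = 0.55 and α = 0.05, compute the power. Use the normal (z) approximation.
Power ≈ 0.97

Power calculation (one-sample t-test, normal approximation):
z_β = d · √n - z_{α/2}
z_β = 0.55 · √48 - 1.960
z_β = 0.55 · 6.928 - 1.960
z_β = 1.851

Power = Φ(z_β) = Φ(1.851) ≈ 0.968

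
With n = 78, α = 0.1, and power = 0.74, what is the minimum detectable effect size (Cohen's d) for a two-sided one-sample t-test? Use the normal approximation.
d ≈ 0.26

Minimum detectable effect (one-sample t-test, normal approximation):
d = (z_{α/2} + z_β) / √n
d = (1.645 + 0.643) / √78
d = 2.288 / 8.832
d ≈ 0.26

By Cohen's convention (0.2 small / 0.5 medium / 0.8 large): small effect.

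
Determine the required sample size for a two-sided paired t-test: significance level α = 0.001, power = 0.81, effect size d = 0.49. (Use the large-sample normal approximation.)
n = 73 pairs

Sample size formula (paired t-test, normal approximation):
n = ((z_{α/2} + z_β) / d)²

z_{α/2} = 3.291 (for α = 0.001, two-sided)
z_β = 0.878 (for power = 0.81)
d = 0.49

n = ((3.291 + 0.878) / 0.49)²
n = (8.508)²
n ≈ 72.39
Round up to the next whole number: n = 73 pairs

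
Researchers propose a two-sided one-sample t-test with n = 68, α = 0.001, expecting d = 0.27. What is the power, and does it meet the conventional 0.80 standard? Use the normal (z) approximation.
Power ≈ 0.14; the study is underpowered (power < 0.80)

Power calculation (one-sample t-test, normal approximation):
z_β = d · √n - z_{α/2}
z_β = 0.27 · √68 - 3.291
z_β = 0.27 · 8.246 - 3.291
z_β = -1.064

Power = Φ(z_β) = Φ(-1.064) ≈ 0.144

Effect size d = 0.27 is small by Cohen's convention (0.2/0.5/0.8).

Threshold: power ≥ 0.80 is conventionally adequate.
Power ≈ 0.14 → the study is underpowered (power < 0.80).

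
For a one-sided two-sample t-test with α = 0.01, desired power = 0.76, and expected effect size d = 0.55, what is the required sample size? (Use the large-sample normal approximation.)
n = 61 per group

Sample size formula (two-sample t-test, normal approximation):
n = 2 · ((z_α + z_β) / d)²

z_α = 2.326 (for α = 0.01, one-sided)
z_β = 0.706 (for power = 0.76)
d = 0.55

n = 2 · ((2.326 + 0.706) / 0.55)²
n = 2 · (5.513)²
n ≈ 60.79
Round up to the next whole number: n = 61 per group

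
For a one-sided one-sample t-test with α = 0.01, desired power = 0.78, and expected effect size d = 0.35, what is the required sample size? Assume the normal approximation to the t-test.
n = 79

Sample size formula (one-sample t-test, normal approximation):
n = ((z_α + z_β) / d)²

z_α = 2.326 (for α = 0.01, one-sided)
z_β = 0.772 (for power = 0.78)
d = 0.35

n = ((2.326 + 0.772) / 0.35)²
n = (8.851)²
n ≈ 78.34
Round up to the next whole number: n = 79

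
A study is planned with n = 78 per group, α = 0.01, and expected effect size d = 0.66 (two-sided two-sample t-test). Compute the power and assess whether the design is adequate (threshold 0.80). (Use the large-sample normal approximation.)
Power ≈ 0.94; the study is adequately powered (power ≥ 0.80)

Power calculation (two-sample t-test, normal approximation):
z_β = d · √(n/2) - z_{α/2}
z_β = 0.66 · √(78/2) - 2.576
z_β = 0.66 · 6.245 - 2.576
z_β = 1.546

Power = Φ(z_β) = Φ(1.546) ≈ 0.939

Effect size d = 0.66 is medium by Cohen's convention (0.2/0.5/0.8).

Threshold: power ≥ 0.80 is conventionally adequate.
Power ≈ 0.94 → the study is adequately powered (power ≥ 0.80).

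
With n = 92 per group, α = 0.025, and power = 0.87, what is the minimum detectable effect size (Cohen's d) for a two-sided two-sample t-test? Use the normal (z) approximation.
d ≈ 0.50

Minimum detectable effect (two-sample t-test, normal approximation):
d = (z_{α/2} + z_β) / √(n/2)
d = (2.241 + 1.126) / √(92/2)
d = 3.368 / 6.782
d ≈ 0.50

By Cohen's convention (0.2 small / 0.5 medium / 0.8 large): medium effect.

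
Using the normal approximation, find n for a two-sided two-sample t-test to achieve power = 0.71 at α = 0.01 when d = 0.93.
n = 23 per group

Sample size formula (two-sample t-test, normal approximation):
n = 2 · ((z_{α/2} + z_β) / d)²

z_{α/2} = 2.576 (for α = 0.01, two-sided)
z_β = 0.553 (for power = 0.71)
d = 0.93

n = 2 · ((2.576 + 0.553) / 0.93)²
n = 2 · (3.365)²
n ≈ 22.65
Round up to the next whole number: n = 23 per group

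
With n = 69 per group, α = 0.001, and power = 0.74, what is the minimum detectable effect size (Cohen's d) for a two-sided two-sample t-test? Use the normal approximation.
d ≈ 0.67

Minimum detectable effect (two-sample t-test, normal approximation):
d = (z_{α/2} + z_β) / √(n/2)
d = (3.291 + 0.643) / √(69/2)
d = 3.934 / 5.874
d ≈ 0.67

By Cohen's convention (0.2 small / 0.5 medium / 0.8 large): medium effect.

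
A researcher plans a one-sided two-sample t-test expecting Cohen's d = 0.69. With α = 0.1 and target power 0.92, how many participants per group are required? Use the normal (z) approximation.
n = 31 per group

Sample size formula (two-sample t-test, normal approximation):
n = 2 · ((z_α + z_β) / d)²

z_α = 1.282 (for α = 0.1, one-sided)
z_β = 1.405 (for power = 0.92)
d = 0.69

n = 2 · ((1.282 + 1.405) / 0.69)²
n = 2 · (3.894)²
n ≈ 30.33
Round up to the next whole number: n = 31 per group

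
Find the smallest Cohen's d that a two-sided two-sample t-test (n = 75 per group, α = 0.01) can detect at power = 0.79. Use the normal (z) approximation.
d ≈ 0.55

Minimum detectable effect (two-sample t-test, normal approximation):
d = (z_{α/2} + z_β) / √(n/2)
d = (2.576 + 0.806) / √(75/2)
d = 3.382 / 6.124
d ≈ 0.55

By Cohen's convention (0.2 small / 0.5 medium / 0.8 large): medium effect.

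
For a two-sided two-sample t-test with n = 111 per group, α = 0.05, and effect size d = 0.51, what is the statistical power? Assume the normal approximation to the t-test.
Power ≈ 0.97

Power calculation (two-sample t-test, normal approximation):
z_β = d · √(n/2) - z_{α/2}
z_β = 0.51 · √(111/2) - 1.960
z_β = 0.51 · 7.450 - 1.960
z_β = 1.839

Power = Φ(z_β) = Φ(1.839) ≈ 0.967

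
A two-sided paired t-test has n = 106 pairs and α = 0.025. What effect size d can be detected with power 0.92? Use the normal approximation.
d ≈ 0.35

Minimum detectable effect (paired t-test, normal approximation):
d = (z_{α/2} + z_β) / √n
d = (2.241 + 1.405) / √106
d = 3.646 / 10.296
d ≈ 0.35

By Cohen's convention (0.2 small / 0.5 medium / 0.8 large): small effect.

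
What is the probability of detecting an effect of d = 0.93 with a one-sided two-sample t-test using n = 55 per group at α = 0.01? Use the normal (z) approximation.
Power ≈ 0.99

Power calculation (two-sample t-test, normal approximation):
z_β = d · √(n/2) - z_α
z_β = 0.93 · √(55/2) - 2.326
z_β = 0.93 · 5.244 - 2.326
z_β = 2.551

Power = Φ(z_β) = Φ(2.551) ≈ 0.995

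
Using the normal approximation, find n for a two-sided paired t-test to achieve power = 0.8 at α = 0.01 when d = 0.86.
n = 16 pairs

Sample size formula (paired t-test, normal approximation):
n = ((z_{α/2} + z_β) / d)²

z_{α/2} = 2.576 (for α = 0.01, two-sided)
z_β = 0.842 (for power = 0.8)
d = 0.86

n = ((2.576 + 0.842) / 0.86)²
n = (3.974)²
n ≈ 15.79
Round up to the next whole number: n = 16 pairs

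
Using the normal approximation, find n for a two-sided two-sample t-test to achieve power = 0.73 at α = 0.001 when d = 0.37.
n = 223 per group

Sample size formula (two-sample t-test, normal approximation):
n = 2 · ((z_{α/2} + z_β) / d)²

z_{α/2} = 3.291 (for α = 0.001, two-sided)
z_β = 0.613 (for power = 0.73)
d = 0.37

n = 2 · ((3.291 + 0.613) / 0.37)²
n = 2 · (10.551)²
n ≈ 222.65
Round up to the next whole number: n = 223 per group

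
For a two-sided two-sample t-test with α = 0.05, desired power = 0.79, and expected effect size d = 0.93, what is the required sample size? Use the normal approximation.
n = 18 per group

Sample size formula (two-sample t-test, normal approximation):
n = 2 · ((z_{α/2} + z_β) / d)²

z_{α/2} = 1.960 (for α = 0.05, two-sided)
z_β = 0.806 (for power = 0.79)
d = 0.93

n = 2 · ((1.960 + 0.806) / 0.93)²
n = 2 · (2.974)²
n ≈ 17.69
Round up to the next whole number: n = 18 per group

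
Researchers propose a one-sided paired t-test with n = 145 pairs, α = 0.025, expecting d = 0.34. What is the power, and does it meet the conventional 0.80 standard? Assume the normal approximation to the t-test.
Power ≈ 0.98; the study is adequately powered (power ≥ 0.80)

Power calculation (paired t-test, normal approximation):
z_β = d · √n - z_α
z_β = 0.34 · √145 - 1.960
z_β = 0.34 · 12.042 - 1.960
z_β = 2.134

Power = Φ(z_β) = Φ(2.134) ≈ 0.984

Effect size d = 0.34 is small by Cohen's convention (0.2/0.5/0.8).

Threshold: power ≥ 0.80 is conventionally adequate.
Power ≈ 0.98 → the study is adequately powered (power ≥ 0.80).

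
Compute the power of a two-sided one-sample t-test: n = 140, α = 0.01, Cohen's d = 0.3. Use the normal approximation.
Power ≈ 0.83

Power calculation (one-sample t-test, normal approximation):
z_β = d · √n - z_{α/2}
z_β = 0.3 · √140 - 2.576
z_β = 0.3 · 11.832 - 2.576
z_β = 0.974

Power = Φ(z_β) = Φ(0.974) ≈ 0.835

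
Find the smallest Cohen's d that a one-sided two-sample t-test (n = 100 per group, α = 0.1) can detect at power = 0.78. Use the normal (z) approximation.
d ≈ 0.29

Minimum detectable effect (two-sample t-test, normal approximation):
d = (z_α + z_β) / √(n/2)
d = (1.282 + 0.772) / √(100/2)
d = 2.054 / 7.071
d ≈ 0.29

By Cohen's convention (0.2 small / 0.5 medium / 0.8 large): small effect.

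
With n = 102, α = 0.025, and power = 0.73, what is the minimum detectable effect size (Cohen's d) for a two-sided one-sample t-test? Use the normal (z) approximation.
d ≈ 0.28

Minimum detectable effect (one-sample t-test, normal approximation):
d = (z_{α/2} + z_β) / √n
d = (2.241 + 0.613) / √102
d = 2.854 / 10.100
d ≈ 0.28

By Cohen's convention (0.2 small / 0.5 medium / 0.8 large): small effect.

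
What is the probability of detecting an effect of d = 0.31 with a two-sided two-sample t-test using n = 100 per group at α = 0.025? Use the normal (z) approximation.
Power ≈ 0.48

Power calculation (two-sample t-test, normal approximation):
z_β = d · √(n/2) - z_{α/2}
z_β = 0.31 · √(100/2) - 2.241
z_β = 0.31 · 7.071 - 2.241
z_β = -0.049

Power = Φ(z_β) = Φ(-0.049) ≈ 0.480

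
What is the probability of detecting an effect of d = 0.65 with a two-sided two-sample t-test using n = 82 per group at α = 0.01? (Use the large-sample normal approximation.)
Power ≈ 0.94

Power calculation (two-sample t-test, normal approximation):
z_β = d · √(n/2) - z_{α/2}
z_β = 0.65 · √(82/2) - 2.576
z_β = 0.65 · 6.403 - 2.576
z_β = 1.586

Power = Φ(z_β) = Φ(1.586) ≈ 0.944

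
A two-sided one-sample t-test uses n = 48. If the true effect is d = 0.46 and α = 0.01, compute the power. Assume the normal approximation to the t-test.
Power ≈ 0.73

Power calculation (one-sample t-test, normal approximation):
z_β = d · √n - z_{α/2}
z_β = 0.46 · √48 - 2.576
z_β = 0.46 · 6.928 - 2.576
z_β = 0.611

Power = Φ(z_β) = Φ(0.611) ≈ 0.729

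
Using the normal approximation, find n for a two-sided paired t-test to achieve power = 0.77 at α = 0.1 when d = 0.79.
n = 10 pairs

Sample size formula (paired t-test, normal approximation):
n = ((z_{α/2} + z_β) / d)²

z_{α/2} = 1.645 (for α = 0.1, two-sided)
z_β = 0.739 (for power = 0.77)
d = 0.79

n = ((1.645 + 0.739) / 0.79)²
n = (3.018)²
n ≈ 9.11
Round up to the next whole number: n = 10 pairs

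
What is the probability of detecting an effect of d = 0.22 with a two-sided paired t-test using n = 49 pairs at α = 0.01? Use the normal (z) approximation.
Power ≈ 0.15

Power calculation (paired t-test, normal approximation):
z_β = d · √n - z_{α/2}
z_β = 0.22 · √49 - 2.576
z_β = 0.22 · 7.000 - 2.576
z_β = -1.036

Power = Φ(z_β) = Φ(-1.036) ≈ 0.150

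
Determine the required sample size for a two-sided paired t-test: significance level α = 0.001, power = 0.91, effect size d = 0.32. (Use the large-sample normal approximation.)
n = 210 pairs

Sample size formula (paired t-test, normal approximation):
n = ((z_{α/2} + z_β) / d)²

z_{α/2} = 3.291 (for α = 0.001, two-sided)
z_β = 1.341 (for power = 0.91)
d = 0.32

n = ((3.291 + 1.341) / 0.32)²
n = (14.475)²
n ≈ 209.53
Round up to the next whole number: n = 210 pairs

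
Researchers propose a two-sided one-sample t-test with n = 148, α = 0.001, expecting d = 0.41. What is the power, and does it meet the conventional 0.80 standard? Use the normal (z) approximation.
Power ≈ 0.96; the study is adequately powered (power ≥ 0.80)

Power calculation (one-sample t-test, normal approximation):
z_β = d · √n - z_{α/2}
z_β = 0.41 · √148 - 3.291
z_β = 0.41 · 12.166 - 3.291
z_β = 1.697

Power = Φ(z_β) = Φ(1.697) ≈ 0.955

Effect size d = 0.41 is small by Cohen's convention (0.2/0.5/0.8).

Threshold: power ≥ 0.80 is conventionally adequate.
Power ≈ 0.96 → the study is adequately powered (power ≥ 0.80).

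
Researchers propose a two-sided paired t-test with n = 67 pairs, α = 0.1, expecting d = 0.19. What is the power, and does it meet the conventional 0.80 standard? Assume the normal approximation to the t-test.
Power ≈ 0.46; the study is underpowered (power < 0.80)

Power calculation (paired t-test, normal approximation):
z_β = d · √n - z_{α/2}
z_β = 0.19 · √67 - 1.645
z_β = 0.19 · 8.185 - 1.645
z_β = -0.090

Power = Φ(z_β) = Φ(-0.090) ≈ 0.464

Effect size d = 0.19 is very small by Cohen's convention (0.2/0.5/0.8).

Threshold: power ≥ 0.80 is conventionally adequate.
Power ≈ 0.46 → the study is underpowered (power < 0.80).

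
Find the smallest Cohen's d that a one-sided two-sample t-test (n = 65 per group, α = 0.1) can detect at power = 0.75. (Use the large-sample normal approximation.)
d ≈ 0.34

Minimum detectable effect (two-sample t-test, normal approximation):
d = (z_α + z_β) / √(n/2)
d = (1.282 + 0.674) / √(65/2)
d = 1.956 / 5.701
d ≈ 0.34

By Cohen's convention (0.2 small / 0.5 medium / 0.8 large): small effect.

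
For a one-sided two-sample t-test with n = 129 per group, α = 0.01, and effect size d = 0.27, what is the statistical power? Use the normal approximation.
Power ≈ 0.44

Power calculation (two-sample t-test, normal approximation):
z_β = d · √(n/2) - z_α
z_β = 0.27 · √(129/2) - 2.326
z_β = 0.27 · 8.031 - 2.326
z_β = -0.158

Power = Φ(z_β) = Φ(-0.158) ≈ 0.437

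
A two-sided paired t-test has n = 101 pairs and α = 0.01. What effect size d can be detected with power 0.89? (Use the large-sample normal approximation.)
d ≈ 0.38

Minimum detectable effect (paired t-test, normal approximation):
d = (z_{α/2} + z_β) / √n
d = (2.576 + 1.227) / √101
d = 3.802 / 10.050
d ≈ 0.38

By Cohen's convention (0.2 small / 0.5 medium / 0.8 large): small effect.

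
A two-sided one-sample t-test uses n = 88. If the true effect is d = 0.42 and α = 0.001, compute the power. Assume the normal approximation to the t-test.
Power ≈ 0.74

Power calculation (one-sample t-test, normal approximation):
z_β = d · √n - z_{α/2}
z_β = 0.42 · √88 - 3.291
z_β = 0.42 · 9.381 - 3.291
z_β = 0.649

Power = Φ(z_β) = Φ(0.649) ≈ 0.742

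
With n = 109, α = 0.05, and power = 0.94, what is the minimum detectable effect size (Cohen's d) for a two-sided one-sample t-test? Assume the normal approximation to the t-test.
d ≈ 0.34

Minimum detectable effect (one-sample t-test, normal approximation):
d = (z_{α/2} + z_β) / √n
d = (1.960 + 1.555) / √109
d = 3.515 / 10.440
d ≈ 0.34

By Cohen's convention (0.2 small / 0.5 medium / 0.8 large): small effect.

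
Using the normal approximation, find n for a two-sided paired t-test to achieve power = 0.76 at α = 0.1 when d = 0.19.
n = 154 pairs

Sample size formula (paired t-test, normal approximation):
n = ((z_{α/2} + z_β) / d)²

z_{α/2} = 1.645 (for α = 0.1, two-sided)
z_β = 0.706 (for power = 0.76)
d = 0.19

n = ((1.645 + 0.706) / 0.19)²
n = (12.374)²
n ≈ 153.12
Round up to the next whole number: n = 154 pairs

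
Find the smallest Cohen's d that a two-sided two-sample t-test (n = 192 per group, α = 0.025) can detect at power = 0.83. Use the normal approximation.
d ≈ 0.33

Minimum detectable effect (two-sample t-test, normal approximation):
d = (z_{α/2} + z_β) / √(n/2)
d = (2.241 + 0.954) / √(192/2)
d = 3.196 / 9.798
d ≈ 0.33

By Cohen's convention (0.2 small / 0.5 medium / 0.8 large): small effect.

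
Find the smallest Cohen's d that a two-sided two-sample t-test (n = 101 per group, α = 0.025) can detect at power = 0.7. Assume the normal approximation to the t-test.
d ≈ 0.39

Minimum detectable effect (two-sample t-test, normal approximation):
d = (z_{α/2} + z_β) / √(n/2)
d = (2.241 + 0.524) / √(101/2)
d = 2.766 / 7.106
d ≈ 0.39

By Cohen's convention (0.2 small / 0.5 medium / 0.8 large): small effect.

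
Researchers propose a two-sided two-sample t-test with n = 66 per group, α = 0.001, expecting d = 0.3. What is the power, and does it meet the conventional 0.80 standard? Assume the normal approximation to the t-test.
Power ≈ 0.06; the study is underpowered (power < 0.80)

Power calculation (two-sample t-test, normal approximation):
z_β = d · √(n/2) - z_{α/2}
z_β = 0.3 · √(66/2) - 3.291
z_β = 0.3 · 5.745 - 3.291
z_β = -1.567

Power = Φ(z_β) = Φ(-1.567) ≈ 0.059

Effect size d = 0.3 is small by Cohen's convention (0.2/0.5/0.8).

Threshold: power ≥ 0.80 is conventionally adequate.
Power ≈ 0.06 → the study is underpowered (power < 0.80).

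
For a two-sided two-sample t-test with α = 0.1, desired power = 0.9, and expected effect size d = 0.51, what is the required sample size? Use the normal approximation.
n = 66 per group

Sample size formula (two-sample t-test, normal approximation):
n = 2 · ((z_{α/2} + z_β) / d)²

z_{α/2} = 1.645 (for α = 0.1, two-sided)
z_β = 1.282 (for power = 0.9)
d = 0.51

n = 2 · ((1.645 + 1.282) / 0.51)²
n = 2 · (5.739)²
n ≈ 65.87
Round up to the next whole number: n = 66 per group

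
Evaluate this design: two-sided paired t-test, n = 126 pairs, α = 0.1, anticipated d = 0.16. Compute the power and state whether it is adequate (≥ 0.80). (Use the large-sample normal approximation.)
Power ≈ 0.56; the study is underpowered (power < 0.80)

Power calculation (paired t-test, normal approximation):
z_β = d · √n - z_{α/2}
z_β = 0.16 · √126 - 1.645
z_β = 0.16 · 11.225 - 1.645
z_β = 0.151

Power = Φ(z_β) = Φ(0.151) ≈ 0.560

Effect size d = 0.16 is very small by Cohen's convention (0.2/0.5/0.8).

Threshold: power ≥ 0.80 is conventionally adequate.
Power ≈ 0.56 → the study is underpowered (power < 0.80).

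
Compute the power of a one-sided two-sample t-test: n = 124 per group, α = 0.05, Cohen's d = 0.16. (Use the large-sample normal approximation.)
Power ≈ 0.35

Power calculation (two-sample t-test, normal approximation):
z_β = d · √(n/2) - z_α
z_β = 0.16 · √(124/2) - 1.645
z_β = 0.16 · 7.874 - 1.645
z_β = -0.385

Power = Φ(z_β) = Φ(-0.385) ≈ 0.350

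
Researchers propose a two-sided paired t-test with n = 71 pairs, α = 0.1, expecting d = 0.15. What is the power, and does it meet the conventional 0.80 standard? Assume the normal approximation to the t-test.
Power ≈ 0.35; the study is underpowered (power < 0.80)

Power calculation (paired t-test, normal approximation):
z_β = d · √n - z_{α/2}
z_β = 0.15 · √71 - 1.645
z_β = 0.15 · 8.426 - 1.645
z_β = -0.381

Power = Φ(z_β) = Φ(-0.381) ≈ 0.352

Effect size d = 0.15 is very small by Cohen's convention (0.2/0.5/0.8).

Threshold: power ≥ 0.80 is conventionally adequate.
Power ≈ 0.35 → the study is underpowered (power < 0.80).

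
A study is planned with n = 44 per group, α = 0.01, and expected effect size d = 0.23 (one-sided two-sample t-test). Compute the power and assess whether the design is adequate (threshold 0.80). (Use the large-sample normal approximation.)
Power ≈ 0.11; the study is underpowered (power < 0.80)

Power calculation (two-sample t-test, normal approximation):
z_β = d · √(n/2) - z_α
z_β = 0.23 · √(44/2) - 2.326
z_β = 0.23 · 4.690 - 2.326
z_β = -1.248

Power = Φ(z_β) = Φ(-1.248) ≈ 0.106

Effect size d = 0.23 is small by Cohen's convention (0.2/0.5/0.8).

Threshold: power ≥ 0.80 is conventionally adequate.
Power ≈ 0.11 → the study is underpowered (power < 0.80).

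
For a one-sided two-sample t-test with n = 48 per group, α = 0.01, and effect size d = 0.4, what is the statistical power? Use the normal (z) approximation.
Power ≈ 0.36

Power calculation (two-sample t-test, normal approximation):
z_β = d · √(n/2) - z_α
z_β = 0.4 · √(48/2) - 2.326
z_β = 0.4 · 4.899 - 2.326
z_β = -0.367

Power = Φ(z_β) = Φ(-0.367) ≈ 0.357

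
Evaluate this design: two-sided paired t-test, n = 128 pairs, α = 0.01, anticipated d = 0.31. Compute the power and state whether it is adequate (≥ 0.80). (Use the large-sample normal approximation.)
Power ≈ 0.82; the study is adequately powered (power ≥ 0.80)

Power calculation (paired t-test, normal approximation):
z_β = d · √n - z_{α/2}
z_β = 0.31 · √128 - 2.576
z_β = 0.31 · 11.314 - 2.576
z_β = 0.931

Power = Φ(z_β) = Φ(0.931) ≈ 0.824

Effect size d = 0.31 is small by Cohen's convention (0.2/0.5/0.8).

Threshold: power ≥ 0.80 is conventionally adequate.
Power ≈ 0.82 → the study is adequately powered (power ≥ 0.80).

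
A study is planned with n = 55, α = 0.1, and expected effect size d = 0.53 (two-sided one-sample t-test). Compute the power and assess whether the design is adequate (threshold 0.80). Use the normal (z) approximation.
Power ≈ 0.99; the study is adequately powered (power ≥ 0.80)

Power calculation (one-sample t-test, normal approximation):
z_β = d · √n - z_{α/2}
z_β = 0.53 · √55 - 1.645
z_β = 0.53 · 7.416 - 1.645
z_β = 2.286

Power = Φ(z_β) = Φ(2.286) ≈ 0.989

Effect size d = 0.53 is medium by Cohen's convention (0.2/0.5/0.8).

Threshold: power ≥ 0.80 is conventionally adequate.
Power ≈ 0.99 → the study is adequately powered (power ≥ 0.80).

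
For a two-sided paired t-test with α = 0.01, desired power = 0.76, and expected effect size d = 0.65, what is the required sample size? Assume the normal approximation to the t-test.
n = 26 pairs

Sample size formula (paired t-test, normal approximation):
n = ((z_{α/2} + z_β) / d)²

z_{α/2} = 2.576 (for α = 0.01, two-sided)
z_β = 0.706 (for power = 0.76)
d = 0.65

n = ((2.576 + 0.706) / 0.65)²
n = (5.049)²
n ≈ 25.49
Round up to the next whole number: n = 26 pairs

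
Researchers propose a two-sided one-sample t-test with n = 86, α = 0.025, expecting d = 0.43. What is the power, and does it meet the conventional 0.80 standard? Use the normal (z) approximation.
Power ≈ 0.96; the study is adequately powered (power ≥ 0.80)

Power calculation (one-sample t-test, normal approximation):
z_β = d · √n - z_{α/2}
z_β = 0.43 · √86 - 2.241
z_β = 0.43 · 9.274 - 2.241
z_β = 1.746

Power = Φ(z_β) = Φ(1.746) ≈ 0.960

Effect size d = 0.43 is small by Cohen's convention (0.2/0.5/0.8).

Threshold: power ≥ 0.80 is conventionally adequate.
Power ≈ 0.96 → the study is adequately powered (power ≥ 0.80).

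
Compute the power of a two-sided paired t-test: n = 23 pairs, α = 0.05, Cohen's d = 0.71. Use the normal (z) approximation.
Power ≈ 0.93

Power calculation (paired t-test, normal approximation):
z_β = d · √n - z_{α/2}
z_β = 0.71 · √23 - 1.960
z_β = 0.71 · 4.796 - 1.960
z_β = 1.445

Power = Φ(z_β) = Φ(1.445) ≈ 0.926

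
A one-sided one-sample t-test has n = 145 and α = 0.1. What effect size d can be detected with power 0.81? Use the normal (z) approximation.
d ≈ 0.18

Minimum detectable effect (one-sample t-test, normal approximation):
d = (z_α + z_β) / √n
d = (1.282 + 0.878) / √145
d = 2.159 / 12.042
d ≈ 0.18

By Cohen's convention (0.2 small / 0.5 medium / 0.8 large): very small effect.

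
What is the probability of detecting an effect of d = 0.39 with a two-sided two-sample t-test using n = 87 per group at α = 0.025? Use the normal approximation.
Power ≈ 0.63

Power calculation (two-sample t-test, normal approximation):
z_β = d · √(n/2) - z_{α/2}
z_β = 0.39 · √(87/2) - 2.241
z_β = 0.39 · 6.595 - 2.241
z_β = 0.331

Power = Φ(z_β) = Φ(0.331) ≈ 0.630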